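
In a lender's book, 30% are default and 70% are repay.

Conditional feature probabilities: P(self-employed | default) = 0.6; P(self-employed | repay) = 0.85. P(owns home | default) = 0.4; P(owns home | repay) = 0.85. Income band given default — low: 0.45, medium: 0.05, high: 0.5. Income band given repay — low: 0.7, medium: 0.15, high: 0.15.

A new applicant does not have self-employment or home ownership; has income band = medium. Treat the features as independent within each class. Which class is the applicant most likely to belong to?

default

default: 0.3 × (1−0.6) × (1−0.4) × 0.05 = 0.0036
repay: 0.7 × (1−0.85) × (1−0.85) × 0.15 = 0.0023625
Highest score → default.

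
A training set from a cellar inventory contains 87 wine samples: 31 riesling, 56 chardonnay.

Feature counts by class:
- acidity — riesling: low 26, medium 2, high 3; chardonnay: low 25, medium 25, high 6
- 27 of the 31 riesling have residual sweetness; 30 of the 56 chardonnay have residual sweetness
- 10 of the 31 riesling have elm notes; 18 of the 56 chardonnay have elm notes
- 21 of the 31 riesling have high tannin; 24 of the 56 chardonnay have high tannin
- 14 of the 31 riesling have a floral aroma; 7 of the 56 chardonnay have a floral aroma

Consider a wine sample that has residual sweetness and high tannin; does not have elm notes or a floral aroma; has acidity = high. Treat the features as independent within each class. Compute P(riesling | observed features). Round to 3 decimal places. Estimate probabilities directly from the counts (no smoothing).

0.446

riesling: (31/87) × (3/31) × (27/31) × (21/31) × (21/31) × (17/31) ≈ 0.00755799
chardonnay: (56/87) × (6/56) × (30/56) × (38/56) × (24/56) × (49/56) ≈ 0.00940139
P(riesling | x) = 0.00755799 / 0.01695938 ≈ 0.446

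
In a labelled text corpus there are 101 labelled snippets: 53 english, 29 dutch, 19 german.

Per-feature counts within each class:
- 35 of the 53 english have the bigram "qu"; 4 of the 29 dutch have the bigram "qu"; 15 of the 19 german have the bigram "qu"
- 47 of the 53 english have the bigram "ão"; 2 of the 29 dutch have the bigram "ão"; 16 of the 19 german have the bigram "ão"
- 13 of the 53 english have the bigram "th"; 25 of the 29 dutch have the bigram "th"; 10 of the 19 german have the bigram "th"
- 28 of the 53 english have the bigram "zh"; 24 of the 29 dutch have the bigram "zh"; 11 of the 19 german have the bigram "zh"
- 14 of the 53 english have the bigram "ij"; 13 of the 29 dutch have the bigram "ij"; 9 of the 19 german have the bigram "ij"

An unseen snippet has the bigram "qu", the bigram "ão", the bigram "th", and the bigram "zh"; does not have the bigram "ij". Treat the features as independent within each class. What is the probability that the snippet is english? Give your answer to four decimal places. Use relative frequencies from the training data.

english: (53/101) × (35/53) × (47/53) × (13/53) × (28/53) × (39/53) ≈ 0.0293027
dutch: (29/101) × (4/29) × (2/29) × (25/29) × (24/29) × (16/29) ≈ 0.0010751
german: (19/101) × (15/19) × (16/19) × (10/19) × (11/19) × (10/19) ≈ 0.0200571
P(english | x) = 0.0293027 / 0.0504349 ≈ 0.5810

0.5810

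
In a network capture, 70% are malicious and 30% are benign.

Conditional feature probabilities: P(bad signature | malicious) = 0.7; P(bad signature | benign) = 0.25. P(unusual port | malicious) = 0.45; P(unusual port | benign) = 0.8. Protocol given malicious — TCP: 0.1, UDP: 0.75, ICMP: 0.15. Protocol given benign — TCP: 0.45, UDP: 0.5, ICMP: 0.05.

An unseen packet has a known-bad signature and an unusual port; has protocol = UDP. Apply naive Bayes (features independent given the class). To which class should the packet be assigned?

malicious

malicious: 0.7 × 0.7 × 0.45 × 0.75 = 0.165375
benign: 0.3 × 0.25 × 0.8 × 0.5 = 0.03
Highest score → malicious.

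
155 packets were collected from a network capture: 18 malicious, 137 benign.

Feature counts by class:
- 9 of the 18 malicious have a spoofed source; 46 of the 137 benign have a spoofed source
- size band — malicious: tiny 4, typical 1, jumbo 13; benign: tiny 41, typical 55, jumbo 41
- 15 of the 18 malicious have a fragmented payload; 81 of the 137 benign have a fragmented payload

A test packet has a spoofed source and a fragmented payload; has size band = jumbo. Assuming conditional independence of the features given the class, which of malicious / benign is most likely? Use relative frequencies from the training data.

malicious: (18/155) × (9/18) × (13/18) × (15/18) ≈ 0.0349462
benign: (137/155) × (46/137) × (41/137) × (81/137) ≈ 0.0525114
Highest score → benign.

benign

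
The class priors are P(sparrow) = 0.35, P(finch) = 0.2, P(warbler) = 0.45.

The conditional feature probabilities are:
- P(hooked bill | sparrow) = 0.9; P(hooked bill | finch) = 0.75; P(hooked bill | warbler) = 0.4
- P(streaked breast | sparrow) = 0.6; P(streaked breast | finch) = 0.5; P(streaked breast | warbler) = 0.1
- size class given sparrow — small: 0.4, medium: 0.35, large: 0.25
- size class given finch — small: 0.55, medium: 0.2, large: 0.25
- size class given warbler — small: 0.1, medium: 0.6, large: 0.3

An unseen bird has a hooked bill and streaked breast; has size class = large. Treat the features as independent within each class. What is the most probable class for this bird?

sparrow

sparrow: 0.35 × 0.9 × 0.6 × 0.25 = 0.04725
finch: 0.2 × 0.75 × 0.5 × 0.25 = 0.01875
warbler: 0.45 × 0.4 × 0.1 × 0.3 = 0.0054
Highest score → sparrow.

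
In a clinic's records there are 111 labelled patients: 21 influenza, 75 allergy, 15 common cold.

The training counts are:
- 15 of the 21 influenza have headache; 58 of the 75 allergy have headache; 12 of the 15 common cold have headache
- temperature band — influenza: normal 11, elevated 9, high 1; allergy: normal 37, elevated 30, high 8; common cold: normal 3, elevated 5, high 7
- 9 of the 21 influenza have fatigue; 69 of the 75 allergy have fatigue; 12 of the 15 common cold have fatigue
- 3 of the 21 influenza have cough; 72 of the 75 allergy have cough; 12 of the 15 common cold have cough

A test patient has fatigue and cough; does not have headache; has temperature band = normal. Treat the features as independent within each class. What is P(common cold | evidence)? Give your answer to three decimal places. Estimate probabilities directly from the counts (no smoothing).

0.048

influenza: (21/111) × (6/21) × (11/21) × (9/21) × (3/21) ≈ 0.00173351
allergy: (75/111) × (17/75) × (37/75) × (69/75) × (72/75) ≈ 0.0667307
common cold: (15/111) × (3/15) × (3/15) × (12/15) × (12/15) ≈ 0.00345946
P(common cold | x) = 0.00345946 / 0.07192367 ≈ 0.048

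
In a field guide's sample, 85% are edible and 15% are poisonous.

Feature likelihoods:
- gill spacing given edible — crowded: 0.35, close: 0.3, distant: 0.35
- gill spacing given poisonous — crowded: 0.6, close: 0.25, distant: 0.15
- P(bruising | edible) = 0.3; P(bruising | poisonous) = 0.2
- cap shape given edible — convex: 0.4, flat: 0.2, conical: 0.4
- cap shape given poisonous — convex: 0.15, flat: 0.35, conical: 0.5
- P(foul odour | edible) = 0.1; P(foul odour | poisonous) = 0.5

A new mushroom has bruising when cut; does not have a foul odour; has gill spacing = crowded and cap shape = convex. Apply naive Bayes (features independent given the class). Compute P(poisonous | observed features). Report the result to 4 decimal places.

0.0403

edible: 0.85 × 0.35 × 0.3 × 0.4 × (1−0.1) = 0.03213
poisonous: 0.15 × 0.6 × 0.2 × 0.15 × (1−0.5) = 0.00135
P(poisonous | x) = 0.00135 / 0.03348 ≈ 0.0403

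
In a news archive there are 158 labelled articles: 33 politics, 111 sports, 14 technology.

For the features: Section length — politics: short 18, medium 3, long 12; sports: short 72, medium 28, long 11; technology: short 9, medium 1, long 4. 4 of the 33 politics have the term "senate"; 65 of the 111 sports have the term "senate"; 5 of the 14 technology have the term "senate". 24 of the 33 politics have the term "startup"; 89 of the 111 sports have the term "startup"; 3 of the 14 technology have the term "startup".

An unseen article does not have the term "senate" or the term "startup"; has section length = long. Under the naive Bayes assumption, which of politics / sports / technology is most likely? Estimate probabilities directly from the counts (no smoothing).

politics

politics: (33/158) × (12/33) × (29/33) × (9/33) ≈ 0.0182027
sports: (111/158) × (11/111) × (46/111) × (22/111) ≈ 0.00571834
technology: (14/158) × (4/14) × (9/14) × (11/14) ≈ 0.0127874
Highest score → politics.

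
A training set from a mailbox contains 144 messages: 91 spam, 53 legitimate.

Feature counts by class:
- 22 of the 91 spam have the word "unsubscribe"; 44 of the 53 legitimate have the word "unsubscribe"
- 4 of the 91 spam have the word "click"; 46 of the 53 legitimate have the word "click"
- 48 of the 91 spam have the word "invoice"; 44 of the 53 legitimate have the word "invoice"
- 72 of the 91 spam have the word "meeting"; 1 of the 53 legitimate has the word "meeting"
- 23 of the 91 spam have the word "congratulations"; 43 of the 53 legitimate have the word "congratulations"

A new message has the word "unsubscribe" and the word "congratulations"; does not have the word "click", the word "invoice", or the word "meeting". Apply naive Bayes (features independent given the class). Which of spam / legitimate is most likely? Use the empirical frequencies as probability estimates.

spam: (91/144) × (22/91) × (87/91) × (43/91) × (19/91) × (23/91) ≈ 0.0036422
legitimate: (53/144) × (44/53) × (7/53) × (9/53) × (52/53) × (43/53) ≈ 0.00545505
Highest score → legitimate.

legitimate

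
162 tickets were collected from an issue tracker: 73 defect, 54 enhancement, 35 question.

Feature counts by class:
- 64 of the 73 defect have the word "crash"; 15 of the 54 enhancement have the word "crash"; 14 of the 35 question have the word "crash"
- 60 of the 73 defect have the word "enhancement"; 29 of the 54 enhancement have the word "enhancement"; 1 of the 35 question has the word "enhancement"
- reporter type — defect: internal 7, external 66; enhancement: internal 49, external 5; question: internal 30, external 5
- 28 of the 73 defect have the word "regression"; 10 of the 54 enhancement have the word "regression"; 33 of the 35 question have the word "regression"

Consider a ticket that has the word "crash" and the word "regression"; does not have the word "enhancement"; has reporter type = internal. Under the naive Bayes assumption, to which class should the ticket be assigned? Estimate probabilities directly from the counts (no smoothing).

question

defect: (73/162) × (64/73) × (13/73) × (7/73) × (28/73) ≈ 0.00258759
enhancement: (54/162) × (15/54) × (25/54) × (49/54) × (10/54) ≈ 0.00720329
question: (35/162) × (14/35) × (34/35) × (30/35) × (33/35) ≈ 0.0678458
Highest score → question.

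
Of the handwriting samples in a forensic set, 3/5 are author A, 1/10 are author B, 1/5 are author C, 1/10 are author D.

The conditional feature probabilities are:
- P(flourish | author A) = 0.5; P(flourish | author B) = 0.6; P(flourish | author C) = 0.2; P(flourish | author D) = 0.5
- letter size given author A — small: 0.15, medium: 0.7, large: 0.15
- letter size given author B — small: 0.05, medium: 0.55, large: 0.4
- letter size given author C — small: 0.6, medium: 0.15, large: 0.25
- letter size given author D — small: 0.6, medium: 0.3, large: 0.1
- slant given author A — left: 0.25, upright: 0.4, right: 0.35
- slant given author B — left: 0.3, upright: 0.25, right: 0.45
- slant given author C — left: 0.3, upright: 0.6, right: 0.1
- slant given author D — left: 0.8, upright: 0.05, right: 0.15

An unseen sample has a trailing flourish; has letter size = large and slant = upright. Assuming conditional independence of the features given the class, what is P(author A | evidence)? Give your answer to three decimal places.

author A: 0.6 × 0.5 × 0.15 × 0.4 = 0.018
author B: 0.1 × 0.6 × 0.4 × 0.25 = 0.006
author C: 0.2 × 0.2 × 0.25 × 0.6 = 0.006
author D: 0.1 × 0.5 × 0.1 × 0.05 = 0.00025
P(author A | x) = 0.018 / 0.03025 ≈ 0.595

0.595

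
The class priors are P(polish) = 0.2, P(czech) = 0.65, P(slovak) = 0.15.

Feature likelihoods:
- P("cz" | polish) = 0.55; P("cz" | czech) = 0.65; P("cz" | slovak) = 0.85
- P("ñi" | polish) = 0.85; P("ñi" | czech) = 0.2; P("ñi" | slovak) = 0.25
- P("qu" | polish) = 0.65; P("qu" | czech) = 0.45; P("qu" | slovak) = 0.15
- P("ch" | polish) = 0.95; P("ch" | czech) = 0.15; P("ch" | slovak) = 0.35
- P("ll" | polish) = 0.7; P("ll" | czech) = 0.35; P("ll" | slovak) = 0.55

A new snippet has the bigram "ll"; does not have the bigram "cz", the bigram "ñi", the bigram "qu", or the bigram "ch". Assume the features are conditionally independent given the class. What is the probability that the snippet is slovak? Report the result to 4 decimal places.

polish: 0.2 × (1−0.55) × (1−0.85) × (1−0.65) × (1−0.95) × 0.7 = 0.000165375
czech: 0.65 × (1−0.65) × (1−0.2) × (1−0.45) × (1−0.15) × 0.35 = 0.02977975
slovak: 0.15 × (1−0.85) × (1−0.25) × (1−0.15) × (1−0.35) × 0.55 = 0.005127890625
P(slovak | x) = 0.005127890625 / 0.035073015625 ≈ 0.1462

0.1462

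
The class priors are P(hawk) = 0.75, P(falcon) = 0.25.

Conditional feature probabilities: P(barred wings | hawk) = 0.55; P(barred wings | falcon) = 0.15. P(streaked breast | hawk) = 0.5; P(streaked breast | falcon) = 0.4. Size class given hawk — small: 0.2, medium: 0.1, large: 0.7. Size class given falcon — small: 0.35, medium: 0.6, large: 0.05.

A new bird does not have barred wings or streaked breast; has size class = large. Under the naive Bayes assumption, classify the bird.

hawk

hawk: 0.75 × (1−0.55) × (1−0.5) × 0.7 = 0.118125
falcon: 0.25 × (1−0.15) × (1−0.4) × 0.05 = 0.006375
Highest score → hawk.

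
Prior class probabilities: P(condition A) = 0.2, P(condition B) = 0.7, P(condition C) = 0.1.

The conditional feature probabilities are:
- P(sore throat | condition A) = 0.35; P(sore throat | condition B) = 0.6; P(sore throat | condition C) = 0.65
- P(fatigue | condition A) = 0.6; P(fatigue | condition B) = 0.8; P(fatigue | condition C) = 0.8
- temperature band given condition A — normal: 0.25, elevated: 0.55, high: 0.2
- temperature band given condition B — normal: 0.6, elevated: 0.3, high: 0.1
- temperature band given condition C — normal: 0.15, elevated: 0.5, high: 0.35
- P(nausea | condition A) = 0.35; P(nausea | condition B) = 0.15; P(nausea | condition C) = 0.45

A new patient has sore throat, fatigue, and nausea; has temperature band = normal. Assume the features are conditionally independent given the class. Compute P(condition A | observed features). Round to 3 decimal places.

0.098

condition A: 0.2 × 0.35 × 0.6 × 0.25 × 0.35 = 0.003675
condition B: 0.7 × 0.6 × 0.8 × 0.6 × 0.15 = 0.03024
condition C: 0.1 × 0.65 × 0.8 × 0.15 × 0.45 = 0.00351
P(condition A | x) = 0.003675 / 0.037425 ≈ 0.098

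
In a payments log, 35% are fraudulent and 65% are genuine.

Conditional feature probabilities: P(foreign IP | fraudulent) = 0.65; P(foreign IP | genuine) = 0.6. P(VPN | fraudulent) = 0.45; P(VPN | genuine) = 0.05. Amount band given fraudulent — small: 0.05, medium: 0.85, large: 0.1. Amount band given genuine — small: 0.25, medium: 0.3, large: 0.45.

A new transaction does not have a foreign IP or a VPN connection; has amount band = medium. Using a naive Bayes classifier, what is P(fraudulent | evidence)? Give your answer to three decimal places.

0.436

fraudulent: 0.35 × (1−0.65) × (1−0.45) × 0.85 = 0.05726875
genuine: 0.65 × (1−0.6) × (1−0.05) × 0.3 = 0.0741
P(fraudulent | x) = 0.05726875 / 0.13136875 ≈ 0.436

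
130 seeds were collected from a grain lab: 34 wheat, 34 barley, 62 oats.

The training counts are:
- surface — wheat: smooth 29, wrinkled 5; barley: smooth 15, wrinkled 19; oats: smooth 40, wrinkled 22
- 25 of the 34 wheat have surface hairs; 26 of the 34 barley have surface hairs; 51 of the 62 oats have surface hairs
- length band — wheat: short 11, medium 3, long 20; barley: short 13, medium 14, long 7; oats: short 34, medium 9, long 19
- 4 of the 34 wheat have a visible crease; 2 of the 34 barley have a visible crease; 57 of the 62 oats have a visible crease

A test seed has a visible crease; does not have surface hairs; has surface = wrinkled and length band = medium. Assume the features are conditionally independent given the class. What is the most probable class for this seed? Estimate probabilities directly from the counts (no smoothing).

oats

wheat: (34/130) × (5/34) × (9/34) × (3/34) × (4/34) ≈ 0.000105685
barley: (34/130) × (19/34) × (8/34) × (14/34) × (2/34) ≈ 0.000832955
oats: (62/130) × (22/62) × (11/62) × (9/62) × (57/62) ≈ 0.00400695
Highest score → oats.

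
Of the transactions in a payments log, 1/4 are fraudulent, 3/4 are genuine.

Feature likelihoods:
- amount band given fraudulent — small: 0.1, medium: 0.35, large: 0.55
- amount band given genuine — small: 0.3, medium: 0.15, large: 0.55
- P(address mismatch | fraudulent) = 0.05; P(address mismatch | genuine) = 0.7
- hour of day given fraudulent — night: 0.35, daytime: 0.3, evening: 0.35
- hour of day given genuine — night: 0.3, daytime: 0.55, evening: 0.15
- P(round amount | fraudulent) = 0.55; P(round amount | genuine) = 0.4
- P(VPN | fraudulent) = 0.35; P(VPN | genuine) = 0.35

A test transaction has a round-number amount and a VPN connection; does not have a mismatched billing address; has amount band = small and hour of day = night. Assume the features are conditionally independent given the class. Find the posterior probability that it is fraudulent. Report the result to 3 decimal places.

0.361

fraudulent: 0.25 × 0.1 × (1−0.05) × 0.35 × 0.55 × 0.35 = 0.00160015625
genuine: 0.75 × 0.3 × (1−0.7) × 0.3 × 0.4 × 0.35 = 0.002835
P(fraudulent | x) = 0.00160015625 / 0.00443515625 ≈ 0.361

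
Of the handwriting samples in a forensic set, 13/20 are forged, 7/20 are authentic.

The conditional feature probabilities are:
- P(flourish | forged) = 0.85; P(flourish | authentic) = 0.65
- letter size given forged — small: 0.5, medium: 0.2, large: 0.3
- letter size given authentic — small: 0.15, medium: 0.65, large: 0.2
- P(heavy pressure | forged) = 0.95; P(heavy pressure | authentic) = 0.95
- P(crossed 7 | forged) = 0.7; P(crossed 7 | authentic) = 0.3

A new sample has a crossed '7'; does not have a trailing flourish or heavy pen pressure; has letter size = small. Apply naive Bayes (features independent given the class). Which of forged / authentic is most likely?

forged

forged: 0.65 × (1−0.85) × 0.5 × (1−0.95) × 0.7 = 0.00170625
authentic: 0.35 × (1−0.65) × 0.15 × (1−0.95) × 0.3 = 0.000275625
Highest score → forged.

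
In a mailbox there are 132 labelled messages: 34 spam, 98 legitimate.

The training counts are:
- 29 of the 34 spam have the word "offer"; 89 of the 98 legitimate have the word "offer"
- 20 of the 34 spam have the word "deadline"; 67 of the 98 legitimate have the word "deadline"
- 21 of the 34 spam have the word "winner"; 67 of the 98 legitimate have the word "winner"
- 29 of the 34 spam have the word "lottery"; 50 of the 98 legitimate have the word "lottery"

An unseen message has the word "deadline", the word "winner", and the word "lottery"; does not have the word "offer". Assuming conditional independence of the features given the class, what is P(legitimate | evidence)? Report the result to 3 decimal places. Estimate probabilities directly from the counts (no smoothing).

spam: (34/132) × (5/34) × (20/34) × (21/34) × (29/34) ≈ 0.0117383
legitimate: (98/132) × (9/98) × (67/98) × (67/98) × (50/98) ≈ 0.0162596
P(legitimate | x) = 0.0162596 / 0.0279979 ≈ 0.581

0.581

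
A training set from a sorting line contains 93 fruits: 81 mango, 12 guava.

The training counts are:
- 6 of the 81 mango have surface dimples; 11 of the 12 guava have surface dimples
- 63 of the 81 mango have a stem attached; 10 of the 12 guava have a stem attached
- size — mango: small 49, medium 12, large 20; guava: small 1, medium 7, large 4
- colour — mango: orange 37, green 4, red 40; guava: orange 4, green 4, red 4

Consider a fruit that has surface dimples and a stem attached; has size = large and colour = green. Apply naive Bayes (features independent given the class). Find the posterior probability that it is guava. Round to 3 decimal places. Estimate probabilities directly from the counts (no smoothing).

0.947

mango: (81/93) × (6/81) × (63/81) × (20/81) × (4/81) ≈ 0.000611848
guava: (12/93) × (11/12) × (10/12) × (4/12) × (4/12) ≈ 0.0109518
P(guava | x) = 0.0109518 / 0.011563648 ≈ 0.947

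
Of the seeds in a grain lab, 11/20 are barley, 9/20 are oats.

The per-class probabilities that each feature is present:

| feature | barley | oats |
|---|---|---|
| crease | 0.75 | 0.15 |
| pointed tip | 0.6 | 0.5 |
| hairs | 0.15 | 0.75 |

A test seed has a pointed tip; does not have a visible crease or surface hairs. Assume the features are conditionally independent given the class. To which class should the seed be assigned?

barley

barley: 0.55 × (1−0.75) × 0.6 × (1−0.15) = 0.070125
oats: 0.45 × (1−0.15) × 0.5 × (1−0.75) = 0.0478125
Highest score → barley.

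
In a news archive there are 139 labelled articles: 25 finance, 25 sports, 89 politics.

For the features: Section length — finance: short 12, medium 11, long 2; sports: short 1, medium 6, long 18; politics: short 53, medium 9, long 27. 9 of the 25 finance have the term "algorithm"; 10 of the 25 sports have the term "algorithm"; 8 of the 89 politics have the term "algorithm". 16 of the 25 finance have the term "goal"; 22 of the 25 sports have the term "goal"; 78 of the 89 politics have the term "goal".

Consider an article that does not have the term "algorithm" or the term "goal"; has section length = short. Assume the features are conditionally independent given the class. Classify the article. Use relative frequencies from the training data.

politics

finance: (25/139) × (12/25) × (16/25) × (9/25) ≈ 0.0198906
sports: (25/139) × (1/25) × (15/25) × (3/25) ≈ 0.000517986
politics: (89/139) × (53/89) × (81/89) × (11/89) ≈ 0.0428903
Highest score → politics.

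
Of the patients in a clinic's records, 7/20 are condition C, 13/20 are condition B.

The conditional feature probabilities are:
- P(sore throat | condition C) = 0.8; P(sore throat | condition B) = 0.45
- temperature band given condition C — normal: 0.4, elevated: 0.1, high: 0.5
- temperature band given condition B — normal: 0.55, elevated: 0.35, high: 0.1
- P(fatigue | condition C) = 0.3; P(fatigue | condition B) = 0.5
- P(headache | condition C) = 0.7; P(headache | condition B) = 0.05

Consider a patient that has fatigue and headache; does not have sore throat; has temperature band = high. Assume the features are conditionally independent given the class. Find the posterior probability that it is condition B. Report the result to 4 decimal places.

0.1084

condition C: 0.35 × (1−0.8) × 0.5 × 0.3 × 0.7 = 0.00735
condition B: 0.65 × (1−0.45) × 0.1 × 0.5 × 0.05 = 0.00089375
P(condition B | x) = 0.00089375 / 0.00824375 ≈ 0.1084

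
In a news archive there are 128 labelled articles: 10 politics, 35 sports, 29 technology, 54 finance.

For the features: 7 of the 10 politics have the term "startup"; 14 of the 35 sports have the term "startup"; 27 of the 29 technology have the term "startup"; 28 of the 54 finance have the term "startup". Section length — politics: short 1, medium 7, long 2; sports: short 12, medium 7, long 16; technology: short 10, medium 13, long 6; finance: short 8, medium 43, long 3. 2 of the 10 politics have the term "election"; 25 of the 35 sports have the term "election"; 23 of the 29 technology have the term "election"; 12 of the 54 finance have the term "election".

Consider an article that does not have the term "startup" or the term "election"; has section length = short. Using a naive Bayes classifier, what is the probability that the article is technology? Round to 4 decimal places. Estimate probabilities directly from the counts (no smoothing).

politics: (10/128) × (3/10) × (1/10) × (8/10) = 0.001875
sports: (35/128) × (21/35) × (12/35) × (10/35) ≈ 0.0160714
technology: (29/128) × (2/29) × (10/29) × (6/29) ≈ 0.00111474
finance: (54/128) × (26/54) × (8/54) × (42/54) ≈ 0.0234053
P(technology | x) = 0.00111474 / 0.04246644 ≈ 0.0262

0.0262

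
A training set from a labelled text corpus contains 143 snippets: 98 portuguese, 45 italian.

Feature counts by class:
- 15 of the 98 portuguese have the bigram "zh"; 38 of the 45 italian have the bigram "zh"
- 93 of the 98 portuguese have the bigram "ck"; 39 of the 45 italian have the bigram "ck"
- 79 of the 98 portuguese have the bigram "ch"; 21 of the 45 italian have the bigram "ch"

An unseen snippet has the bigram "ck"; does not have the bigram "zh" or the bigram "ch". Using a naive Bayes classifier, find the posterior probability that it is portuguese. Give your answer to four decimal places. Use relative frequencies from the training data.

portuguese: (98/143) × (83/98) × (93/98) × (19/98) ≈ 0.106789
italian: (45/143) × (7/45) × (39/45) × (24/45) ≈ 0.0226263
P(portuguese | x) = 0.106789 / 0.1294153 ≈ 0.8252

0.8252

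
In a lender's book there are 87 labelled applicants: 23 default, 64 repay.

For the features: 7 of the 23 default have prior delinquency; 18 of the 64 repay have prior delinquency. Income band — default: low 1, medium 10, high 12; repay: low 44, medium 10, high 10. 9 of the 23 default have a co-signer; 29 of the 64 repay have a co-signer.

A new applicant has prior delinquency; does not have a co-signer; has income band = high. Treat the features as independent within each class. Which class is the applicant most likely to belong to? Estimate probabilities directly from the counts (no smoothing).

default: (23/87) × (7/23) × (12/23) × (14/23) ≈ 0.0255524
repay: (64/87) × (18/64) × (10/64) × (35/64) ≈ 0.0176791
Highest score → default.

default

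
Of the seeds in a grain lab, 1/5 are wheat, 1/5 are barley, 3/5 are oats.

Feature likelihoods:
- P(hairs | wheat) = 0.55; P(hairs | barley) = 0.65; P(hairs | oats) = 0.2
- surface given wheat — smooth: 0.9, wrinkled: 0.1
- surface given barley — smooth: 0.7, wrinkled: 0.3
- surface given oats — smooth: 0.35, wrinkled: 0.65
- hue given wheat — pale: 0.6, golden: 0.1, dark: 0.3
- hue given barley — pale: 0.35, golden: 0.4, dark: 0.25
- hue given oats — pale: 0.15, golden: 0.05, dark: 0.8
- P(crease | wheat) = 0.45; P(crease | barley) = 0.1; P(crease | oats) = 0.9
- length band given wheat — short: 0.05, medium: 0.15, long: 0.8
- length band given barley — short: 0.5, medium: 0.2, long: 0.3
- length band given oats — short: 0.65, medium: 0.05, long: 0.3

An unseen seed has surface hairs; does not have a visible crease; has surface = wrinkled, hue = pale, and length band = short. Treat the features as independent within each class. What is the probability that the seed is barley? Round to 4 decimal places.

0.8670

wheat: 0.2 × 0.55 × 0.1 × 0.6 × (1−0.45) × 0.05 = 0.0001815
barley: 0.2 × 0.65 × 0.3 × 0.35 × (1−0.1) × 0.5 = 0.0061425
oats: 0.6 × 0.2 × 0.65 × 0.15 × (1−0.9) × 0.65 = 0.0007605
P(barley | x) = 0.0061425 / 0.0070845 ≈ 0.8670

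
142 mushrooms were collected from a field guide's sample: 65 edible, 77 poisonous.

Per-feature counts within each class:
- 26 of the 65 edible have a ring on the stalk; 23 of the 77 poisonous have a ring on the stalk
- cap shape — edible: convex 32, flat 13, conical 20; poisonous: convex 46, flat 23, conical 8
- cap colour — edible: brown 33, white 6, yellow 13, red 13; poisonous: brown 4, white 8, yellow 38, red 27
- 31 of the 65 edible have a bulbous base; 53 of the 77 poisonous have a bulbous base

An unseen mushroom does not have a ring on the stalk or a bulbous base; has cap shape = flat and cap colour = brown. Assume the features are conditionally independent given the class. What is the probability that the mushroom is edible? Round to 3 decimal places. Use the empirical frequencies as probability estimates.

0.888

edible: (65/142) × (39/65) × (13/65) × (33/65) × (34/65) ≈ 0.0145872
poisonous: (77/142) × (54/77) × (23/77) × (4/77) × (24/77) ≈ 0.00183921
P(edible | x) = 0.0145872 / 0.01642641 ≈ 0.888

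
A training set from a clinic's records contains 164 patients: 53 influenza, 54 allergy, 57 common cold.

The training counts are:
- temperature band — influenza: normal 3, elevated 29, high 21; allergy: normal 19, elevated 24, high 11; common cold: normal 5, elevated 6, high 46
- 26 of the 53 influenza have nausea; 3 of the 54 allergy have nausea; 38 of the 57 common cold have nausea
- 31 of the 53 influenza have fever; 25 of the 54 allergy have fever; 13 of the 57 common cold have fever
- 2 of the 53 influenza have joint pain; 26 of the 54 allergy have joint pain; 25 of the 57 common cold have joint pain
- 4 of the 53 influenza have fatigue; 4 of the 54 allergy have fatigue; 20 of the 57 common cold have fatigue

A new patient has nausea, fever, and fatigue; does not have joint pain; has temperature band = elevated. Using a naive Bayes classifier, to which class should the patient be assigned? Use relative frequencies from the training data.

influenza

influenza: (53/164) × (29/53) × (26/53) × (31/53) × (51/53) × (4/53) ≈ 0.00368482
allergy: (54/164) × (24/54) × (3/54) × (25/54) × (28/54) × (4/54) ≈ 0.000144568
common cold: (57/164) × (6/57) × (38/57) × (13/57) × (32/57) × (20/57) ≈ 0.00109576
Highest score → influenza.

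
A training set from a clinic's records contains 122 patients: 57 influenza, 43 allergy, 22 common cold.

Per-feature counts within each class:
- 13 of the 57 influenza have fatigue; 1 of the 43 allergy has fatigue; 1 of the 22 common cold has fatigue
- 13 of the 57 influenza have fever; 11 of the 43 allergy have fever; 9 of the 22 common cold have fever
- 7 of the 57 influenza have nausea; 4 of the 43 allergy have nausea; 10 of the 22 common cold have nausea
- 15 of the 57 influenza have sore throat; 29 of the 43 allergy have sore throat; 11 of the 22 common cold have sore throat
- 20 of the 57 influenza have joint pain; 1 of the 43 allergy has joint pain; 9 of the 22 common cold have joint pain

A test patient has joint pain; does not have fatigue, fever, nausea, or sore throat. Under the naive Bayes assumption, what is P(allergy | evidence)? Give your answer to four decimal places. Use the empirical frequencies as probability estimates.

influenza: (57/122) × (44/57) × (44/57) × (50/57) × (42/57) × (20/57) ≈ 0.0631387
allergy: (43/122) × (42/43) × (32/43) × (39/43) × (14/43) × (1/43) ≈ 0.00175937
common cold: (22/122) × (21/22) × (13/22) × (12/22) × (11/22) × (9/22) ≈ 0.0113482
P(allergy | x) = 0.00175937 / 0.07624627 ≈ 0.0231

0.0231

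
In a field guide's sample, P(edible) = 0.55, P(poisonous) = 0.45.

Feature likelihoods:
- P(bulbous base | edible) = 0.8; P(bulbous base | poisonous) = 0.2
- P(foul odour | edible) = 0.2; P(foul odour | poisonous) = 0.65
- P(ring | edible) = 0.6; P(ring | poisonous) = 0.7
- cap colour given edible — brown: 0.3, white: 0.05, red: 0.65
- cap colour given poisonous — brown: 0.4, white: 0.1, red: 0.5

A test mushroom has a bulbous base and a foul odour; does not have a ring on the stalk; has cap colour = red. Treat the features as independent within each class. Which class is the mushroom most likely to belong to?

edible

edible: 0.55 × 0.8 × 0.2 × (1−0.6) × 0.65 = 0.02288
poisonous: 0.45 × 0.2 × 0.65 × (1−0.7) × 0.5 = 0.008775
Highest score → edible.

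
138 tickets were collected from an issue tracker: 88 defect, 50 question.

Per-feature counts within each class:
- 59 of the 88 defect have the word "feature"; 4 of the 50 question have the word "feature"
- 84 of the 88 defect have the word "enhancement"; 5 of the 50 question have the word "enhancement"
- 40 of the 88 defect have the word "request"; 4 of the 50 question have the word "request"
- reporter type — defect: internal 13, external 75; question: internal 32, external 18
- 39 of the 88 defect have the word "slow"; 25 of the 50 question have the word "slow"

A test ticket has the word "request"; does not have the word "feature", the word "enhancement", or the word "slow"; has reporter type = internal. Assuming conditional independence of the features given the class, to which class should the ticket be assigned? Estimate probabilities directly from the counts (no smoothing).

question

defect: (88/138) × (29/88) × (4/88) × (40/88) × (13/88) × (49/88) ≈ 0.000357148
question: (50/138) × (46/50) × (45/50) × (4/50) × (32/50) × (25/50) = 0.00768
Highest score → question.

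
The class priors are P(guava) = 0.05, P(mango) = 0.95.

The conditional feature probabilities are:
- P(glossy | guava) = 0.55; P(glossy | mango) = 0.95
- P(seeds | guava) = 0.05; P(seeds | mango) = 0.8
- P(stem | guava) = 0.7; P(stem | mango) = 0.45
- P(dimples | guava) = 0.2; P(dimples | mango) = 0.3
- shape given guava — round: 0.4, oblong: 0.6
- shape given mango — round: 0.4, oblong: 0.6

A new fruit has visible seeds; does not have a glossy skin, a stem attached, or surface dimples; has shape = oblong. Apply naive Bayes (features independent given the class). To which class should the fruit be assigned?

mango

guava: 0.05 × (1−0.55) × 0.05 × (1−0.7) × (1−0.2) × 0.6 = 0.000162
mango: 0.95 × (1−0.95) × 0.8 × (1−0.45) × (1−0.3) × 0.6 = 0.008778
Highest score → mango.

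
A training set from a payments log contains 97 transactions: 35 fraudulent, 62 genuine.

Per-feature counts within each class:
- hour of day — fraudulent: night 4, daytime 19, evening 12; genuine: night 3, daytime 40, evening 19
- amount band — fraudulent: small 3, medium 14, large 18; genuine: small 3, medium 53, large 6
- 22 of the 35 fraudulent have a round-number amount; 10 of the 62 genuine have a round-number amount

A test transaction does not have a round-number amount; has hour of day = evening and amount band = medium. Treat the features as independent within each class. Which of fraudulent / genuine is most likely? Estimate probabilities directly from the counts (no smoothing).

fraudulent: (35/97) × (12/35) × (14/35) × (13/35) ≈ 0.01838
genuine: (62/97) × (19/62) × (53/62) × (52/62) ≈ 0.140436
Highest score → genuine.

genuine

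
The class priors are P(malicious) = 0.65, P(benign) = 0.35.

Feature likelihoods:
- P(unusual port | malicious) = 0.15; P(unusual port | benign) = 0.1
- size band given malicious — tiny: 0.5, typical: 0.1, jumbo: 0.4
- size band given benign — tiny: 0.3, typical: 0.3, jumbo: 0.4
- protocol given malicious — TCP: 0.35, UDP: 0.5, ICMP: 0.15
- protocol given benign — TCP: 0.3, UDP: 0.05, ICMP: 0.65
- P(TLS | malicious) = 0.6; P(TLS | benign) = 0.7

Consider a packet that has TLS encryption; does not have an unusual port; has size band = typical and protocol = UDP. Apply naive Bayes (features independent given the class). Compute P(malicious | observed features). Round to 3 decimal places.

0.834

malicious: 0.65 × (1−0.15) × 0.1 × 0.5 × 0.6 = 0.016575
benign: 0.35 × (1−0.1) × 0.3 × 0.05 × 0.7 = 0.0033075
P(malicious | x) = 0.016575 / 0.0198825 ≈ 0.834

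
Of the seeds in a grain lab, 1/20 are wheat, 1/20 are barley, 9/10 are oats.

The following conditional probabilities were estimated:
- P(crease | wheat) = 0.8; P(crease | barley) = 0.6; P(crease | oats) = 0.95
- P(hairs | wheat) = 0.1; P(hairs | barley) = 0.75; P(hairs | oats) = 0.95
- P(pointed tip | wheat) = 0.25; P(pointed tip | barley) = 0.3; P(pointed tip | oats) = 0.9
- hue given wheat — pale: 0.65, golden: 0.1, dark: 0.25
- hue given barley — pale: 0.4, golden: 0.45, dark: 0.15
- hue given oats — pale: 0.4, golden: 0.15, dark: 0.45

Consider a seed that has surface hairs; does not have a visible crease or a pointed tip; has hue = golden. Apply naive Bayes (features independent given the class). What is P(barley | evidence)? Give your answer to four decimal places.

wheat: 0.05 × (1−0.8) × 0.1 × (1−0.25) × 0.1 = 0.000075
barley: 0.05 × (1−0.6) × 0.75 × (1−0.3) × 0.45 = 0.004725
oats: 0.9 × (1−0.95) × 0.95 × (1−0.9) × 0.15 = 0.00064125
P(barley | x) = 0.004725 / 0.00544125 ≈ 0.8684

0.8684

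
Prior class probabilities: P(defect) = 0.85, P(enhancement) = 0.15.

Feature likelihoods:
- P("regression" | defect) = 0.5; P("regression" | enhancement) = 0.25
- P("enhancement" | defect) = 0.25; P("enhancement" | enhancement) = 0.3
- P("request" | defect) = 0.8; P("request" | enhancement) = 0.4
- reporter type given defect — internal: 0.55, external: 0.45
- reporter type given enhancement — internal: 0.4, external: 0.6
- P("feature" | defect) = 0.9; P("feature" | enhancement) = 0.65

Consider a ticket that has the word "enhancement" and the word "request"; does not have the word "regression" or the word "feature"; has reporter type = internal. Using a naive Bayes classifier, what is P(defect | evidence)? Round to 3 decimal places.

0.712

defect: 0.85 × (1−0.5) × 0.25 × 0.8 × 0.55 × (1−0.9) = 0.004675
enhancement: 0.15 × (1−0.25) × 0.3 × 0.4 × 0.4 × (1−0.65) = 0.00189
P(defect | x) = 0.004675 / 0.006565 ≈ 0.712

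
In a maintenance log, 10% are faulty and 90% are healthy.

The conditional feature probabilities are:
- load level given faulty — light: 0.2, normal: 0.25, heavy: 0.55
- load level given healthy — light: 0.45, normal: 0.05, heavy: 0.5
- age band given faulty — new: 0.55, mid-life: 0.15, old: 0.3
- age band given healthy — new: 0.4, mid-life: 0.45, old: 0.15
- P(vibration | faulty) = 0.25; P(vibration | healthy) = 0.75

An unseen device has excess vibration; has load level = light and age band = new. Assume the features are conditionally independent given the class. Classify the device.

faulty: 0.1 × 0.2 × 0.55 × 0.25 = 0.00275
healthy: 0.9 × 0.45 × 0.4 × 0.75 = 0.1215
Highest score → healthy.

healthy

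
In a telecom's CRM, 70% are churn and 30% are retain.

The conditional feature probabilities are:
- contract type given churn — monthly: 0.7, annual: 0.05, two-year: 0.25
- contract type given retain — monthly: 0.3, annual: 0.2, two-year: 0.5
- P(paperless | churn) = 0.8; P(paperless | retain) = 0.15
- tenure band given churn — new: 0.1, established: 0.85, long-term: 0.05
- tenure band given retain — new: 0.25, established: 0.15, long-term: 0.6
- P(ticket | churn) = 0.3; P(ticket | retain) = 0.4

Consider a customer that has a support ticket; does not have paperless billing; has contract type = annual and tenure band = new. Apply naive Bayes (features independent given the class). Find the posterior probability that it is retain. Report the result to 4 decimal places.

0.9605

churn: 0.7 × 0.05 × (1−0.8) × 0.1 × 0.3 = 0.00021
retain: 0.3 × 0.2 × (1−0.15) × 0.25 × 0.4 = 0.0051
P(retain | x) = 0.0051 / 0.00531 ≈ 0.9605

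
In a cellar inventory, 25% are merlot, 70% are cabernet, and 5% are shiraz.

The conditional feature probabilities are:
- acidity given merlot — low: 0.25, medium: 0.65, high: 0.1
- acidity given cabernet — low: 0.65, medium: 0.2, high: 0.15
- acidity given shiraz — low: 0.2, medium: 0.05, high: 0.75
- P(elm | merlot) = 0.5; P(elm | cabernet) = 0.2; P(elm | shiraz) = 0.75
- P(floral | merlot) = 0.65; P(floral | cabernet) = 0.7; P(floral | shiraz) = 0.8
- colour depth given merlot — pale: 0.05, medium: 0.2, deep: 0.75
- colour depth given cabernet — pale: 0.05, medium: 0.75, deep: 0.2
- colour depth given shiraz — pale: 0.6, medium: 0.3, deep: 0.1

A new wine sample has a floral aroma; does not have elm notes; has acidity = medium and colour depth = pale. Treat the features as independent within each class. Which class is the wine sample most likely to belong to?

cabernet

merlot: 0.25 × 0.65 × (1−0.5) × 0.65 × 0.05 = 0.002640625
cabernet: 0.7 × 0.2 × (1−0.2) × 0.7 × 0.05 = 0.00392
shiraz: 0.05 × 0.05 × (1−0.75) × 0.8 × 0.6 = 0.0003
Highest score → cabernet.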